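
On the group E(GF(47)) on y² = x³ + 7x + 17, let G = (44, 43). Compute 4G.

Repeated addition: build up to 4G.
2G: tangent at (44, 43): λ = (3·44² + 7)/(2·43) ≡ 34/39. 39⁻¹ ≡ 41 (mod 47) since 39·41 = 1599 ≡ 1, so λ ≡ 34·41 ≡ 31.
  x = λ² - 44 - 44 = 961 - 88 ≡ 27; y = λ·(44 - 27) - 43 ≡ 14. → (27, 14)
3G: (27, 14) + (44, 43). λ = (43 - 14)/(44 - 27) ≡ 29/17 mod 47. 17⁻¹ ≡ 36 (mod 47), so λ ≡ 10.
  x = λ² - 27 - 44 = 100 - 71 ≡ 29; y = λ·(27 - 29) - 14 ≡ 13. → (29, 13)
4G: (29, 13) + (44, 43). λ = (43 - 13)/(44 - 29) ≡ 30/15 mod 47. 15⁻¹ ≡ 22 (mod 47), so λ ≡ 2.
  x = λ² - 29 - 44 = 4 - 73 ≡ 25; y = λ·(29 - 25) - 13 ≡ 42. → (25, 42)

(25, 42)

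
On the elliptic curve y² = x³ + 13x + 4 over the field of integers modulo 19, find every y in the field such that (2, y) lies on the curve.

0

x³ + 13x + 4 = 38 ≡ 0 (mod 19).
Only y = 0 satisfies y² ≡ 0.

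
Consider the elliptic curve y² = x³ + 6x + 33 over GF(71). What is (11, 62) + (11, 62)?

tangent at (11, 62): λ = (3·11² + 6)/(2·62) ≡ 14/53. 53⁻¹ ≡ 67 (mod 71), so λ ≡ 14·67 ≡ 15.
  x = λ² - 11 - 11 = 225 - 22 ≡ 61; y = λ·(11 - 61) - 62 ≡ 40. → (61, 40)

(61, 40)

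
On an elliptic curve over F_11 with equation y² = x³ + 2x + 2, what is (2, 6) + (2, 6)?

tangent at (2, 6): λ = (3·2² + 2)/(2·6) ≡ 3/1. 1⁻¹ ≡ 1 (mod 11), so λ ≡ 3·1 ≡ 3.
  x = λ² - 2 - 2 = 9 - 4 ≡ 5; y = λ·(2 - 5) - 6 ≡ 7. → (5, 7)

(5, 7)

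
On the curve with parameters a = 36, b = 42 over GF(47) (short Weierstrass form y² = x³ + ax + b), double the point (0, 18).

(1, 28)

tangent at (0, 18): λ = (3·0² + 36)/(2·18) ≡ 36/36. 36⁻¹ ≡ 17 (mod 47), so λ ≡ 36·17 ≡ 1.
  x = λ² - 0 - 0 = 1 - 0 ≡ 1; y = λ·(0 - 1) - 18 ≡ 28. → (1, 28)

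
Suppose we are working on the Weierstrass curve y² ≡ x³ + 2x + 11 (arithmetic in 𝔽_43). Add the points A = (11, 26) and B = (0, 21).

(2, 25)

(11, 26) + (0, 21). λ = (21 - 26)/(0 - 11) ≡ 38/32 mod 43. 32⁻¹ ≡ 39 (mod 43), so λ ≡ 20.
  x = λ² - 11 - 0 = 400 - 11 ≡ 2; y = λ·(11 - 2) - 26 ≡ 25. → (2, 25)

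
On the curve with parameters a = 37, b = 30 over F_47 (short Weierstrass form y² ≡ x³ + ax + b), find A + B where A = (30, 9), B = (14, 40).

(30, 9) + (14, 40). λ = (40 - 9)/(14 - 30) ≡ 31/31 mod 47. 31⁻¹ ≡ 44 (mod 47), so λ ≡ 1.
  x = λ² - 30 - 14 = 1 - 44 ≡ 4; y = λ·(30 - 4) - 9 ≡ 17. → (4, 17)

(4, 17)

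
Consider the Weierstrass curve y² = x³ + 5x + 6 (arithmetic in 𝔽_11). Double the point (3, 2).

(3, 9)

tangent at (3, 2): λ = (3·3² + 5)/(2·2) ≡ 10/4. 4⁻¹ ≡ 3 (mod 11) since 4·3 = 12 ≡ 1, so λ ≡ 10·3 ≡ 8.
  x = λ² - 3 - 3 = 64 - 6 ≡ 3; y = λ·(3 - 3) - 2 ≡ 9. → (3, 9)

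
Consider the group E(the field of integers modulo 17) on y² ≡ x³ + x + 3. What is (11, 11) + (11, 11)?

tangent at (11, 11): λ = (3·11² + 1)/(2·11) ≡ 7/5. 5⁻¹ ≡ 7 (mod 17), so λ ≡ 7·7 ≡ 15.
  x = λ² - 11 - 11 = 225 - 22 ≡ 16; y = λ·(11 - 16) - 11 ≡ 16. → (16, 16)

(16, 16)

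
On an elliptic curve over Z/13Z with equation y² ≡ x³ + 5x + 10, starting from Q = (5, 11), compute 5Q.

Double-and-add on 5 = (101)₂. Start with Q = (5, 11) for the leading 1-bit.
double: tangent at (5, 11): λ = (3·5² + 5)/(2·11) ≡ 2/9. 9⁻¹ ≡ 3 (mod 13), so λ ≡ 2·3 ≡ 6.
  x = λ² - 5 - 5 = 36 - 10 ≡ 0; y = λ·(5 - 0) - 11 ≡ 6. → (0, 6)
double: tangent at (0, 6): λ = (3·0² + 5)/(2·6) ≡ 5/12. 12⁻¹ ≡ 12 (mod 13) since 12·12 = 144 ≡ 1, so λ ≡ 5·12 ≡ 8.
  x = λ² - 0 - 0 = 64 - 0 ≡ 12; y = λ·(0 - 12) - 6 ≡ 2. → (12, 2)
add Q: (12, 2) + (5, 11). λ = (11 - 2)/(5 - 12) ≡ 9/6 mod 13. 6⁻¹ ≡ 11 (mod 13), so λ ≡ 8.
  x = λ² - 12 - 5 = 64 - 17 ≡ 8; y = λ·(12 - 8) - 2 ≡ 4. → (8, 4)

(8, 4)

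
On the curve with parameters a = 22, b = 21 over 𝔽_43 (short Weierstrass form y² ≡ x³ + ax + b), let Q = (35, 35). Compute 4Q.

Repeated addition: build up to 4Q.
2Q: tangent at (35, 35): λ = (3·35² + 22)/(2·35) ≡ 42/27. 27⁻¹ ≡ 8 (mod 43), so λ ≡ 42·8 ≡ 35.
  x = λ² - 35 - 35 = 1225 - 70 ≡ 37; y = λ·(35 - 37) - 35 ≡ 24. → (37, 24)
3Q: (37, 24) + (35, 35). λ = (35 - 24)/(35 - 37) ≡ 11/41 mod 43. 41⁻¹ ≡ 21 (mod 43), so λ ≡ 16.
  x = λ² - 37 - 35 = 256 - 72 ≡ 12; y = λ·(37 - 12) - 24 ≡ 32. → (12, 32)
4Q: (12, 32) + (35, 35). λ = (35 - 32)/(35 - 12) ≡ 3/23 mod 43. 23⁻¹ ≡ 15 (mod 43) since 23·15 = 345 ≡ 1, so λ ≡ 2.
  x = λ² - 12 - 35 = 4 - 47 ≡ 0; y = λ·(12 - 0) - 32 ≡ 35. → (0, 35)

(0, 35)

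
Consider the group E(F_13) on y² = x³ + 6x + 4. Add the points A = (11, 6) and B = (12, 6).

(11, 6) + (12, 6). λ = (6 - 6)/(12 - 11) ≡ 0/1 mod 13. 1⁻¹ ≡ 1 (mod 13), so λ ≡ 0.
  x = λ² - 11 - 12 = 0 - 23 ≡ 3; y = λ·(11 - 3) - 6 ≡ 7. → (3, 7)

(3, 7)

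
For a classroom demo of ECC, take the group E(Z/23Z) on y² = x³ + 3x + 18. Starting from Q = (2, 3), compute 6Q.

Repeated addition: build up to 6Q.
2Q: tangent at (2, 3): λ = (3·2² + 3)/(2·3) ≡ 15/6. 6⁻¹ ≡ 4 (mod 23), so λ ≡ 15·4 ≡ 14.
  x = λ² - 2 - 2 = 196 - 4 ≡ 8; y = λ·(2 - 8) - 3 ≡ 5. → (8, 5)
3Q: (8, 5) + (2, 3). λ = (3 - 5)/(2 - 8) ≡ 21/17 mod 23. 17⁻¹ ≡ 19 (mod 23), so λ ≡ 8.
  x = λ² - 8 - 2 = 64 - 10 ≡ 8; y = λ·(8 - 8) - 5 ≡ 18. → (8, 18)
4Q: (8, 18) + (2, 3). λ = (3 - 18)/(2 - 8) ≡ 8/17 mod 23. 17⁻¹ ≡ 19 (mod 23) since 17·19 = 323 ≡ 1, so λ ≡ 14.
  x = λ² - 8 - 2 = 196 - 10 ≡ 2; y = λ·(8 - 2) - 18 ≡ 20. → (2, 20)
5Q: (2, 20) + (2, 3): same x and y₁ ≡ -y₂, so the sum is 𝒪.
6Q: 𝒪 + (2, 3) = (2, 3) (identity).

(2, 3)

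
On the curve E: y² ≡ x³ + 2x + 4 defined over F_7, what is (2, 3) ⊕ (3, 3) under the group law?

(2, 4)

(2, 3) + (3, 3). λ = (3 - 3)/(3 - 2) ≡ 0/1 mod 7. 1⁻¹ ≡ 1 (mod 7), so λ ≡ 0.
  x = λ² - 2 - 3 = 0 - 5 ≡ 2; y = λ·(2 - 2) - 3 ≡ 4. → (2, 4)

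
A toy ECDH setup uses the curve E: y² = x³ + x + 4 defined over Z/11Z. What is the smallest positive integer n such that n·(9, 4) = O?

2P: tangent at (9, 4): λ = (3·9² + 1)/(2·4) ≡ 2/8. 8⁻¹ ≡ 7 (mod 11), so λ ≡ 2·7 ≡ 3.
  x = λ² - 9 - 9 = 9 - 18 ≡ 2; y = λ·(9 - 2) - 4 ≡ 6. → (2, 6)
3P: (2, 6) + (9, 4). λ = (4 - 6)/(9 - 2) ≡ 9/7 mod 11. 7⁻¹ ≡ 8 (mod 11), so λ ≡ 6.
  x = λ² - 2 - 9 = 36 - 11 ≡ 3; y = λ·(2 - 3) - 6 ≡ 10. → (3, 10)
4P: (3, 10) + (9, 4). λ = (4 - 10)/(9 - 3) ≡ 5/6 mod 11. 6⁻¹ ≡ 2 (mod 11), so λ ≡ 10.
  x = λ² - 3 - 9 = 100 - 12 ≡ 0; y = λ·(3 - 0) - 10 ≡ 9. → (0, 9)
5P: (0, 9) + (9, 4). λ = (4 - 9)/(9 - 0) ≡ 6/9 mod 11. 9⁻¹ ≡ 5 (mod 11), so λ ≡ 8.
  x = λ² - 0 - 9 = 64 - 9 ≡ 0; y = λ·(0 - 0) - 9 ≡ 2. → (0, 2)
6P: (0, 2) + (9, 4). λ = (4 - 2)/(9 - 0) ≡ 2/9 mod 11. 9⁻¹ ≡ 5 (mod 11), so λ ≡ 10.
  x = λ² - 0 - 9 = 100 - 9 ≡ 3; y = λ·(0 - 3) - 2 ≡ 1. → (3, 1)
7P: (3, 1) + (9, 4). λ = (4 - 1)/(9 - 3) ≡ 3/6 mod 11. 6⁻¹ ≡ 2 (mod 11), so λ ≡ 6.
  x = λ² - 3 - 9 = 36 - 12 ≡ 2; y = λ·(3 - 2) - 1 ≡ 5. → (2, 5)
8P: (2, 5) + (9, 4). λ = (4 - 5)/(9 - 2) ≡ 10/7 mod 11. 7⁻¹ ≡ 8 (mod 11), so λ ≡ 3.
  x = λ² - 2 - 9 = 9 - 11 ≡ 9; y = λ·(2 - 9) - 5 ≡ 7. → (9, 7)
9P: (9, 7) + (9, 4): same x and y₁ ≡ -y₂, so the sum is O.
9P = O, so the order is 9.

9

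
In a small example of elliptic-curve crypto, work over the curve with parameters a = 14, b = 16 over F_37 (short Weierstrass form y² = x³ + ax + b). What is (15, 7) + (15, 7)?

(8, 23)

tangent at (15, 7): λ = (3·15² + 14)/(2·7) ≡ 23/14. 14⁻¹ ≡ 8 (mod 37), so λ ≡ 23·8 ≡ 36.
  x = λ² - 15 - 15 = 1296 - 30 ≡ 8; y = λ·(15 - 8) - 7 ≡ 23. → (8, 23)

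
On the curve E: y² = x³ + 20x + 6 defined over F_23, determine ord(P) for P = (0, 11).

2P: tangent at (0, 11): λ = (3·0² + 20)/(2·11) ≡ 20/22. 22⁻¹ ≡ 22 (mod 23) since 22·22 = 484 ≡ 1, so λ ≡ 20·22 ≡ 3.
  x = λ² - 0 - 0 = 9 - 0 ≡ 9; y = λ·(0 - 9) - 11 ≡ 8. → (9, 8)
3P: (9, 8) + (0, 11). λ = (11 - 8)/(0 - 9) ≡ 3/14 mod 23. 14⁻¹ ≡ 5 (mod 23), so λ ≡ 15.
  x = λ² - 9 - 0 = 225 - 9 ≡ 9; y = λ·(9 - 9) - 8 ≡ 15. → (9, 15)
4P: (9, 15) + (0, 11). λ = (11 - 15)/(0 - 9) ≡ 19/14 mod 23. 14⁻¹ ≡ 5 (mod 23) since 14·5 = 70 ≡ 1, so λ ≡ 3.
  x = λ² - 9 - 0 = 9 - 9 ≡ 0; y = λ·(9 - 0) - 15 ≡ 12. → (0, 12)
5P: (0, 12) + (0, 11): same x and y₁ ≡ -y₂, so the sum is O.
5P = O, so the order is 5.

5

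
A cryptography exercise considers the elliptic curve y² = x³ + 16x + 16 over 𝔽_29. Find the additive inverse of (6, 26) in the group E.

(6, 3)

-(6, 26) = (6, -26 mod 29) = (6, 3).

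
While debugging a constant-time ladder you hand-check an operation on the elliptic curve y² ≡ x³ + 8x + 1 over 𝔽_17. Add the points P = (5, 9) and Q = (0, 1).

(5, 9) + (0, 1). λ = (1 - 9)/(0 - 5) ≡ 9/12 mod 17. 12⁻¹ ≡ 10 (mod 17), so λ ≡ 5.
  x = λ² - 5 - 0 = 25 - 5 ≡ 3; y = λ·(5 - 3) - 9 ≡ 1. → (3, 1)

(3, 1)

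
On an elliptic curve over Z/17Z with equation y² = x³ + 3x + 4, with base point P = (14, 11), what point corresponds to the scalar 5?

O

Repeated addition: build up to 5P.
2P: tangent at (14, 11): λ = (3·14² + 3)/(2·11) ≡ 13/5. 5⁻¹ ≡ 7 (mod 17) since 5·7 = 35 ≡ 1, so λ ≡ 13·7 ≡ 6.
  x = λ² - 14 - 14 = 36 - 28 ≡ 8; y = λ·(14 - 8) - 11 ≡ 8. → (8, 8)
3P: (8, 8) + (14, 11). λ = (11 - 8)/(14 - 8) ≡ 3/6 mod 17. 6⁻¹ ≡ 3 (mod 17), so λ ≡ 9.
  x = λ² - 8 - 14 = 81 - 22 ≡ 8; y = λ·(8 - 8) - 8 ≡ 9. → (8, 9)
4P: (8, 9) + (14, 11). λ = (11 - 9)/(14 - 8) ≡ 2/6 mod 17. 6⁻¹ ≡ 3 (mod 17), so λ ≡ 6.
  x = λ² - 8 - 14 = 36 - 22 ≡ 14; y = λ·(8 - 14) - 9 ≡ 6. → (14, 6)
5P: (14, 6) + (14, 11): same x and y₁ ≡ -y₂, so the sum is 𝒪.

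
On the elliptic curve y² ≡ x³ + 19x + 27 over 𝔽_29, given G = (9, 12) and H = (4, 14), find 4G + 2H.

(6, 26)

First 4G:
Repeated addition: build up to 4G.
2G: tangent at (9, 12): λ = (3·9² + 19)/(2·12) ≡ 1/24. 24⁻¹ ≡ 23 (mod 29), so λ ≡ 1·23 ≡ 23.
  x = λ² - 9 - 9 = 529 - 18 ≡ 18; y = λ·(9 - 18) - 12 ≡ 13. → (18, 13)
3G: (18, 13) + (9, 12). λ = (12 - 13)/(9 - 18) ≡ 28/20 mod 29. 20⁻¹ ≡ 16 (mod 29) since 20·16 = 320 ≡ 1, so λ ≡ 13.
  x = λ² - 18 - 9 = 169 - 27 ≡ 26; y = λ·(18 - 26) - 13 ≡ 28. → (26, 28)
4G: (26, 28) + (9, 12). λ = (12 - 28)/(9 - 26) ≡ 13/12 mod 29. 12⁻¹ ≡ 17 (mod 29) since 12·17 = 204 ≡ 1, so λ ≡ 18.
  x = λ² - 26 - 9 = 324 - 35 ≡ 28; y = λ·(26 - 28) - 28 ≡ 23. → (28, 23)
4G = (28, 23).
Next 2H:
Repeated addition: build up to 2H.
2H: tangent at (4, 14): λ = (3·4² + 19)/(2·14) ≡ 9/28. 28⁻¹ ≡ 28 (mod 29) since 28·28 = 784 ≡ 1, so λ ≡ 9·28 ≡ 20.
  x = λ² - 4 - 4 = 400 - 8 ≡ 15; y = λ·(4 - 15) - 14 ≡ 27. → (15, 27)
2H = (15, 27).
Finally 4G + 2H:
(28, 23) + (15, 27). λ = (27 - 23)/(15 - 28) ≡ 4/16 mod 29. 16⁻¹ ≡ 20 (mod 29), so λ ≡ 22.
  x = λ² - 28 - 15 = 484 - 43 ≡ 6; y = λ·(28 - 6) - 23 ≡ 26. → (6, 26)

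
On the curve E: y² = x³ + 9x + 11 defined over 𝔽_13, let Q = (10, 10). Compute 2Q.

tangent at (10, 10): λ = (3·10² + 9)/(2·10) ≡ 10/7. 7⁻¹ ≡ 2 (mod 13), so λ ≡ 10·2 ≡ 7.
  x = λ² - 10 - 10 = 49 - 20 ≡ 3; y = λ·(10 - 3) - 10 ≡ 0. → (3, 0)

(3, 0)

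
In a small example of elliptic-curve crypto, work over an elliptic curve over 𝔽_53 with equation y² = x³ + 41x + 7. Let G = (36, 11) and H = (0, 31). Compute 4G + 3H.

(25, 11)

First 4G:
Repeated addition: build up to 4G.
2G: tangent at (36, 11): λ = (3·36² + 41)/(2·11) ≡ 7/22. 22⁻¹ ≡ 41 (mod 53), so λ ≡ 7·41 ≡ 22.
  x = λ² - 36 - 36 = 484 - 72 ≡ 41; y = λ·(36 - 41) - 11 ≡ 38. → (41, 38)
3G: (41, 38) + (36, 11). λ = (11 - 38)/(36 - 41) ≡ 26/48 mod 53. 48⁻¹ ≡ 21 (mod 53) since 48·21 = 1008 ≡ 1, so λ ≡ 16.
  x = λ² - 41 - 36 = 256 - 77 ≡ 20; y = λ·(41 - 20) - 38 ≡ 33. → (20, 33)
4G: (20, 33) + (36, 11). λ = (11 - 33)/(36 - 20) ≡ 31/16 mod 53. 16⁻¹ ≡ 10 (mod 53) since 16·10 = 160 ≡ 1, so λ ≡ 45.
  x = λ² - 20 - 36 = 2025 - 56 ≡ 8; y = λ·(20 - 8) - 33 ≡ 30. → (8, 30)
4G = (8, 30).
Next 3H:
Repeated addition: build up to 3H.
2H: tangent at (0, 31): λ = (3·0² + 41)/(2·31) ≡ 41/9. 9⁻¹ ≡ 6 (mod 53), so λ ≡ 41·6 ≡ 34.
  x = λ² - 0 - 0 = 1156 - 0 ≡ 43; y = λ·(0 - 43) - 31 ≡ 44. → (43, 44)
3H: (43, 44) + (0, 31). λ = (31 - 44)/(0 - 43) ≡ 40/10 mod 53. 10⁻¹ ≡ 16 (mod 53) since 10·16 = 160 ≡ 1, so λ ≡ 4.
  x = λ² - 43 - 0 = 16 - 43 ≡ 26; y = λ·(43 - 26) - 44 ≡ 24. → (26, 24)
3H = (26, 24).
Finally 4G + 3H:
(8, 30) + (26, 24). λ = (24 - 30)/(26 - 8) ≡ 47/18 mod 53. 18⁻¹ ≡ 3 (mod 53) since 18·3 = 54 ≡ 1, so λ ≡ 35.
  x = λ² - 8 - 26 = 1225 - 34 ≡ 25; y = λ·(8 - 25) - 30 ≡ 11. → (25, 11)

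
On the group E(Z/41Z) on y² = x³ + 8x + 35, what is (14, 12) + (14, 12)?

(9, 37)

tangent at (14, 12): λ = (3·14² + 8)/(2·12) ≡ 22/24. 24⁻¹ ≡ 12 (mod 41), so λ ≡ 22·12 ≡ 18.
  x = λ² - 14 - 14 = 324 - 28 ≡ 9; y = λ·(14 - 9) - 12 ≡ 37. → (9, 37)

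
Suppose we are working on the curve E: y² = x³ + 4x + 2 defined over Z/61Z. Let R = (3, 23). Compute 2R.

tangent at (3, 23): λ = (3·3² + 4)/(2·23) ≡ 31/46. 46⁻¹ ≡ 4 (mod 61), so λ ≡ 31·4 ≡ 2.
  x = λ² - 3 - 3 = 4 - 6 ≡ 59; y = λ·(3 - 59) - 23 ≡ 48. → (59, 48)

(59, 48)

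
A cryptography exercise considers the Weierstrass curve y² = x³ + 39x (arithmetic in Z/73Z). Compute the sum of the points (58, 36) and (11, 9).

(58, 36) + (11, 9). λ = (9 - 36)/(11 - 58) ≡ 46/26 mod 73. 26⁻¹ ≡ 59 (mod 73), so λ ≡ 13.
  x = λ² - 58 - 11 = 169 - 69 ≡ 27; y = λ·(58 - 27) - 36 ≡ 2. → (27, 2)

(27, 2)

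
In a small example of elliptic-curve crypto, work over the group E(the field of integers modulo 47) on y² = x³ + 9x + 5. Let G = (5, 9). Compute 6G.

(29, 36)

Repeated addition: build up to 6G.
2G: tangent at (5, 9): λ = (3·5² + 9)/(2·9) ≡ 37/18. 18⁻¹ ≡ 34 (mod 47), so λ ≡ 37·34 ≡ 36.
  x = λ² - 5 - 5 = 1296 - 10 ≡ 17; y = λ·(5 - 17) - 9 ≡ 29. → (17, 29)
3G: (17, 29) + (5, 9). λ = (9 - 29)/(5 - 17) ≡ 27/35 mod 47. 35⁻¹ ≡ 43 (mod 47), so λ ≡ 33.
  x = λ² - 17 - 5 = 1089 - 22 ≡ 33; y = λ·(17 - 33) - 29 ≡ 7. → (33, 7)
4G: (33, 7) + (5, 9). λ = (9 - 7)/(5 - 33) ≡ 2/19 mod 47. 19⁻¹ ≡ 5 (mod 47) since 19·5 = 95 ≡ 1, so λ ≡ 10.
  x = λ² - 33 - 5 = 100 - 38 ≡ 15; y = λ·(33 - 15) - 7 ≡ 32. → (15, 32)
5G: (15, 32) + (5, 9). λ = (9 - 32)/(5 - 15) ≡ 24/37 mod 47. 37⁻¹ ≡ 14 (mod 47), so λ ≡ 7.
  x = λ² - 15 - 5 = 49 - 20 ≡ 29; y = λ·(15 - 29) - 32 ≡ 11. → (29, 11)
6G: (29, 11) + (5, 9). λ = (9 - 11)/(5 - 29) ≡ 45/23 mod 47. 23⁻¹ ≡ 45 (mod 47) since 23·45 = 1035 ≡ 1, so λ ≡ 4.
  x = λ² - 29 - 5 = 16 - 34 ≡ 29; y = λ·(29 - 29) - 11 ≡ 36. → (29, 36)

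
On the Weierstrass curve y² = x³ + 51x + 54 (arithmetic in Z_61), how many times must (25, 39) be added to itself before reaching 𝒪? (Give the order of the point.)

8

2P: tangent at (25, 39): λ = (3·25² + 51)/(2·39) ≡ 35/17. 17⁻¹ ≡ 18 (mod 61) since 17·18 = 306 ≡ 1, so λ ≡ 35·18 ≡ 20.
  x = λ² - 25 - 25 = 400 - 50 ≡ 45; y = λ·(25 - 45) - 39 ≡ 49. → (45, 49)
3P: (45, 49) + (25, 39). λ = (39 - 49)/(25 - 45) ≡ 51/41 mod 61. 41⁻¹ ≡ 3 (mod 61) since 41·3 = 123 ≡ 1, so λ ≡ 31.
  x = λ² - 45 - 25 = 961 - 70 ≡ 37; y = λ·(45 - 37) - 49 ≡ 16. → (37, 16)
4P: (37, 16) + (25, 39). λ = (39 - 16)/(25 - 37) ≡ 23/49 mod 61. 49⁻¹ ≡ 5 (mod 61), so λ ≡ 54.
  x = λ² - 37 - 25 = 2916 - 62 ≡ 48; y = λ·(37 - 48) - 16 ≡ 0. → (48, 0)
5P: (48, 0) + (25, 39). λ = (39 - 0)/(25 - 48) ≡ 39/38 mod 61. 38⁻¹ ≡ 53 (mod 61) since 38·53 = 2014 ≡ 1, so λ ≡ 54.
  x = λ² - 48 - 25 = 2916 - 73 ≡ 37; y = λ·(48 - 37) - 0 ≡ 45. → (37, 45)
6P: (37, 45) + (25, 39). λ = (39 - 45)/(25 - 37) ≡ 55/49 mod 61. 49⁻¹ ≡ 5 (mod 61) since 49·5 = 245 ≡ 1, so λ ≡ 31.
  x = λ² - 37 - 25 = 961 - 62 ≡ 45; y = λ·(37 - 45) - 45 ≡ 12. → (45, 12)
7P: (45, 12) + (25, 39). λ = (39 - 12)/(25 - 45) ≡ 27/41 mod 61. 41⁻¹ ≡ 3 (mod 61), so λ ≡ 20.
  x = λ² - 45 - 25 = 400 - 70 ≡ 25; y = λ·(45 - 25) - 12 ≡ 22. → (25, 22)
8P: (25, 22) + (25, 39): same x and y₁ ≡ -y₂, so the sum is 𝒪.
8P = 𝒪, so the order is 8.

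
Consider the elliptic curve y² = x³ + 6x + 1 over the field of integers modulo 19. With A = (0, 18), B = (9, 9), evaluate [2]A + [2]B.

First 2A:
Repeated addition: build up to 2A.
2A: tangent at (0, 18): λ = (3·0² + 6)/(2·18) ≡ 6/17. 17⁻¹ ≡ 9 (mod 19) since 17·9 = 153 ≡ 1, so λ ≡ 6·9 ≡ 16.
  x = λ² - 0 - 0 = 256 - 0 ≡ 9; y = λ·(0 - 9) - 18 ≡ 9. → (9, 9)
2A = (9, 9).
Next 2B:
Repeated addition: build up to 2B.
2B: tangent at (9, 9): λ = (3·9² + 6)/(2·9) ≡ 2/18. 18⁻¹ ≡ 18 (mod 19) since 18·18 = 324 ≡ 1, so λ ≡ 2·18 ≡ 17.
  x = λ² - 9 - 9 = 289 - 18 ≡ 5; y = λ·(9 - 5) - 9 ≡ 2. → (5, 2)
2B = (5, 2).
Finally 2A + 2B:
(9, 9) + (5, 2). λ = (2 - 9)/(5 - 9) ≡ 12/15 mod 19. 15⁻¹ ≡ 14 (mod 19), so λ ≡ 16.
  x = λ² - 9 - 5 = 256 - 14 ≡ 14; y = λ·(9 - 14) - 9 ≡ 6. → (14, 6)

(14, 6)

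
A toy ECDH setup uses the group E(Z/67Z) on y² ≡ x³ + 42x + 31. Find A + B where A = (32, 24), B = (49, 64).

(59, 11)

(32, 24) + (49, 64). λ = (64 - 24)/(49 - 32) ≡ 40/17 mod 67. 17⁻¹ ≡ 4 (mod 67), so λ ≡ 26.
  x = λ² - 32 - 49 = 676 - 81 ≡ 59; y = λ·(32 - 59) - 24 ≡ 11. → (59, 11)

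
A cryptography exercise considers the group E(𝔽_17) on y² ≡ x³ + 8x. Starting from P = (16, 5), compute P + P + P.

Repeated addition: build up to 3P.
2P: tangent at (16, 5): λ = (3·16² + 8)/(2·5) ≡ 11/10. 10⁻¹ ≡ 12 (mod 17), so λ ≡ 11·12 ≡ 13.
  x = λ² - 16 - 16 = 169 - 32 ≡ 1; y = λ·(16 - 1) - 5 ≡ 3. → (1, 3)
3P: (1, 3) + (16, 5). λ = (5 - 3)/(16 - 1) ≡ 2/15 mod 17. 15⁻¹ ≡ 8 (mod 17) since 15·8 = 120 ≡ 1, so λ ≡ 16.
  x = λ² - 1 - 16 = 256 - 17 ≡ 1; y = λ·(1 - 1) - 3 ≡ 14. → (1, 14)

(1, 14)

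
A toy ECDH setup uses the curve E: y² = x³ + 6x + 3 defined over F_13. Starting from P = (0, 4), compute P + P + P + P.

(8, 11)

Repeated addition: build up to 4P.
2P: tangent at (0, 4): λ = (3·0² + 6)/(2·4) ≡ 6/8. 8⁻¹ ≡ 5 (mod 13) since 8·5 = 40 ≡ 1, so λ ≡ 6·5 ≡ 4.
  x = λ² - 0 - 0 = 16 - 0 ≡ 3; y = λ·(0 - 3) - 4 ≡ 10. → (3, 10)
3P: (3, 10) + (0, 4). λ = (4 - 10)/(0 - 3) ≡ 7/10 mod 13. 10⁻¹ ≡ 4 (mod 13), so λ ≡ 2.
  x = λ² - 3 - 0 = 4 - 3 ≡ 1; y = λ·(3 - 1) - 10 ≡ 7. → (1, 7)
4P: (1, 7) + (0, 4). λ = (4 - 7)/(0 - 1) ≡ 10/12 mod 13. 12⁻¹ ≡ 12 (mod 13), so λ ≡ 3.
  x = λ² - 1 - 0 = 9 - 1 ≡ 8; y = λ·(1 - 8) - 7 ≡ 11. → (8, 11)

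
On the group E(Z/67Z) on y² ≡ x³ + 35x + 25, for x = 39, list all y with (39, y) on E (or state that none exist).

none

x³ + 35x + 25 = 60709 ≡ 7 (mod 67).
7 is a non-residue mod 67; no y exists.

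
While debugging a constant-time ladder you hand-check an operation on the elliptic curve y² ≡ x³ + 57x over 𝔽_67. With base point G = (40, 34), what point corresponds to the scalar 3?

(62, 40)

Repeated addition: build up to 3G.
2G: tangent at (40, 34): λ = (3·40² + 57)/(2·34) ≡ 33/1. 1⁻¹ ≡ 1 (mod 67), so λ ≡ 33·1 ≡ 33.
  x = λ² - 40 - 40 = 1089 - 80 ≡ 4; y = λ·(40 - 4) - 34 ≡ 15. → (4, 15)
3G: (4, 15) + (40, 34). λ = (34 - 15)/(40 - 4) ≡ 19/36 mod 67. 36⁻¹ ≡ 54 (mod 67), so λ ≡ 21.
  x = λ² - 4 - 40 = 441 - 44 ≡ 62; y = λ·(4 - 62) - 15 ≡ 40. → (62, 40)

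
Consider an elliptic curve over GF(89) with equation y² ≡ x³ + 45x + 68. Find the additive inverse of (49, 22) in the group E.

(49, 67)

-(49, 22) = (49, -22 mod 89) = (49, 67).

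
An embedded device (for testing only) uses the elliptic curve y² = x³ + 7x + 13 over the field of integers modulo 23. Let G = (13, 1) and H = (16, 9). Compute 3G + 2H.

First 3G:
Repeated addition: build up to 3G.
2G: tangent at (13, 1): λ = (3·13² + 7)/(2·1) ≡ 8/2. 2⁻¹ ≡ 12 (mod 23), so λ ≡ 8·12 ≡ 4.
  x = λ² - 13 - 13 = 16 - 26 ≡ 13; y = λ·(13 - 13) - 1 ≡ 22. → (13, 22)
3G: (13, 22) + (13, 1): same x and y₁ ≡ -y₂, so the sum is O.
3G = O.
Next 2H:
Repeated addition: build up to 2H.
2H: tangent at (16, 9): λ = (3·16² + 7)/(2·9) ≡ 16/18. 18⁻¹ ≡ 9 (mod 23), so λ ≡ 16·9 ≡ 6.
  x = λ² - 16 - 16 = 36 - 32 ≡ 4; y = λ·(16 - 4) - 9 ≡ 17. → (4, 17)
2H = (4, 17).
Finally 3G + 2H:
O + (4, 17) = (4, 17) (identity).

(4, 17)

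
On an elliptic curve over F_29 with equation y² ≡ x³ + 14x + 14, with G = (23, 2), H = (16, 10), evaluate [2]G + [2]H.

First 2G:
Repeated addition: build up to 2G.
2G: tangent at (23, 2): λ = (3·23² + 14)/(2·2) ≡ 6/4. 4⁻¹ ≡ 22 (mod 29), so λ ≡ 6·22 ≡ 16.
  x = λ² - 23 - 23 = 256 - 46 ≡ 7; y = λ·(23 - 7) - 2 ≡ 22. → (7, 22)
2G = (7, 22).
Next 2H:
Repeated addition: build up to 2H.
2H: tangent at (16, 10): λ = (3·16² + 14)/(2·10) ≡ 28/20. 20⁻¹ ≡ 16 (mod 29), so λ ≡ 28·16 ≡ 13.
  x = λ² - 16 - 16 = 169 - 32 ≡ 21; y = λ·(16 - 21) - 10 ≡ 12. → (21, 12)
2H = (21, 12).
Finally 2G + 2H:
(7, 22) + (21, 12). λ = (12 - 22)/(21 - 7) ≡ 19/14 mod 29. 14⁻¹ ≡ 27 (mod 29), so λ ≡ 20.
  x = λ² - 7 - 21 = 400 - 28 ≡ 24; y = λ·(7 - 24) - 22 ≡ 15. → (24, 15)

(24, 15)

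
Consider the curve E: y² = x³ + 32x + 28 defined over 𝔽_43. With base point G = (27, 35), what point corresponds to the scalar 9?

Repeated addition: build up to 9G.
2G: tangent at (27, 35): λ = (3·27² + 32)/(2·35) ≡ 26/27. 27⁻¹ ≡ 8 (mod 43), so λ ≡ 26·8 ≡ 36.
  x = λ² - 27 - 27 = 1296 - 54 ≡ 38; y = λ·(27 - 38) - 35 ≡ 42. → (38, 42)
3G: (38, 42) + (27, 35). λ = (35 - 42)/(27 - 38) ≡ 36/32 mod 43. 32⁻¹ ≡ 39 (mod 43), so λ ≡ 28.
  x = λ² - 38 - 27 = 784 - 65 ≡ 31; y = λ·(38 - 31) - 42 ≡ 25. → (31, 25)
4G: (31, 25) + (27, 35). λ = (35 - 25)/(27 - 31) ≡ 10/39 mod 43. 39⁻¹ ≡ 32 (mod 43) since 39·32 = 1248 ≡ 1, so λ ≡ 19.
  x = λ² - 31 - 27 = 361 - 58 ≡ 2; y = λ·(31 - 2) - 25 ≡ 10. → (2, 10)
5G: (2, 10) + (27, 35). λ = (35 - 10)/(27 - 2) ≡ 25/25 mod 43. 25⁻¹ ≡ 31 (mod 43) since 25·31 = 775 ≡ 1, so λ ≡ 1.
  x = λ² - 2 - 27 = 1 - 29 ≡ 15; y = λ·(2 - 15) - 10 ≡ 20. → (15, 20)
6G: (15, 20) + (27, 35). λ = (35 - 20)/(27 - 15) ≡ 15/12 mod 43. 12⁻¹ ≡ 18 (mod 43), so λ ≡ 12.
  x = λ² - 15 - 27 = 144 - 42 ≡ 16; y = λ·(15 - 16) - 20 ≡ 11. → (16, 11)
7G: (16, 11) + (27, 35). λ = (35 - 11)/(27 - 16) ≡ 24/11 mod 43. 11⁻¹ ≡ 4 (mod 43), so λ ≡ 10.
  x = λ² - 16 - 27 = 100 - 43 ≡ 14; y = λ·(16 - 14) - 11 ≡ 9. → (14, 9)
8G: (14, 9) + (27, 35). λ = (35 - 9)/(27 - 14) ≡ 26/13 mod 43. 13⁻¹ ≡ 10 (mod 43), so λ ≡ 2.
  x = λ² - 14 - 27 = 4 - 41 ≡ 6; y = λ·(14 - 6) - 9 ≡ 7. → (6, 7)
9G: (6, 7) + (27, 35). λ = (35 - 7)/(27 - 6) ≡ 28/21 mod 43. 21⁻¹ ≡ 41 (mod 43), so λ ≡ 30.
  x = λ² - 6 - 27 = 900 - 33 ≡ 7; y = λ·(6 - 7) - 7 ≡ 6. → (7, 6)

(7, 6)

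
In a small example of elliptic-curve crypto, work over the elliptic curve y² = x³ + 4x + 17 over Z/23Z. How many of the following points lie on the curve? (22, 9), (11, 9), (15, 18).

3

(22, 9): 9² ≡ 12, rhs ≡ 12 → on.
(11, 9): 9² ≡ 12, rhs ≡ 12 → on.
(15, 18): 18² ≡ 2, rhs ≡ 2 → on.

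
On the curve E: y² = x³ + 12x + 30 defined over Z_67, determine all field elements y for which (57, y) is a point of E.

x³ + 12x + 30 = 185907 ≡ 49 (mod 67).
Square roots of 49 mod 67: 7 and 60 (since 7² = 49 ≡ 49).

7, 60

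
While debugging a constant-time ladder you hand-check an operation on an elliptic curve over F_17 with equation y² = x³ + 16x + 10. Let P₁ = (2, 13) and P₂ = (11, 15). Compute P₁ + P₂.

(3, 0)

(2, 13) + (11, 15). λ = (15 - 13)/(11 - 2) ≡ 2/9 mod 17. 9⁻¹ ≡ 2 (mod 17) since 9·2 = 18 ≡ 1, so λ ≡ 4.
  x = λ² - 2 - 11 = 16 - 13 ≡ 3; y = λ·(2 - 3) - 13 ≡ 0. → (3, 0)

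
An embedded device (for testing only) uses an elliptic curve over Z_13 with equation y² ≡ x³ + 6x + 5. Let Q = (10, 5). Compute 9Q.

O

Double-and-add on 9 = (1001)₂. Start with Q = (10, 5) for the leading 1-bit.
double: tangent at (10, 5): λ = (3·10² + 6)/(2·5) ≡ 7/10. 10⁻¹ ≡ 4 (mod 13), so λ ≡ 7·4 ≡ 2.
  x = λ² - 10 - 10 = 4 - 20 ≡ 10; y = λ·(10 - 10) - 5 ≡ 8. → (10, 8)
double: tangent at (10, 8): λ = (3·10² + 6)/(2·8) ≡ 7/3. 3⁻¹ ≡ 9 (mod 13), so λ ≡ 7·9 ≡ 11.
  x = λ² - 10 - 10 = 121 - 20 ≡ 10; y = λ·(10 - 10) - 8 ≡ 5. → (10, 5)
double: tangent at (10, 5): λ = (3·10² + 6)/(2·5) ≡ 7/10. 10⁻¹ ≡ 4 (mod 13), so λ ≡ 7·4 ≡ 2.
  x = λ² - 10 - 10 = 4 - 20 ≡ 10; y = λ·(10 - 10) - 5 ≡ 8. → (10, 8)
add Q: (10, 8) + (10, 5): same x and y₁ ≡ -y₂, so the sum is O.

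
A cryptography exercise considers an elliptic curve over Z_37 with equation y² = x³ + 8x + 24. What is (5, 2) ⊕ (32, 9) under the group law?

(5, 2) + (32, 9). λ = (9 - 2)/(32 - 5) ≡ 7/27 mod 37. 27⁻¹ ≡ 11 (mod 37) since 27·11 = 297 ≡ 1, so λ ≡ 3.
  x = λ² - 5 - 32 = 9 - 37 ≡ 9; y = λ·(5 - 9) - 2 ≡ 23. → (9, 23)

(9, 23)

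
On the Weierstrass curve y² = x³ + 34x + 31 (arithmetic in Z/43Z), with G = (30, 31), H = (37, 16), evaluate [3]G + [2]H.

(18, 38)

First 3G:
Repeated addition: build up to 3G.
2G: tangent at (30, 31): λ = (3·30² + 34)/(2·31) ≡ 25/19. 19⁻¹ ≡ 34 (mod 43), so λ ≡ 25·34 ≡ 33.
  x = λ² - 30 - 30 = 1089 - 60 ≡ 40; y = λ·(30 - 40) - 31 ≡ 26. → (40, 26)
3G: (40, 26) + (30, 31). λ = (31 - 26)/(30 - 40) ≡ 5/33 mod 43. 33⁻¹ ≡ 30 (mod 43), so λ ≡ 21.
  x = λ² - 40 - 30 = 441 - 70 ≡ 27; y = λ·(40 - 27) - 26 ≡ 32. → (27, 32)
3G = (27, 32).
Next 2H:
Repeated addition: build up to 2H.
2H: tangent at (37, 16): λ = (3·37² + 34)/(2·16) ≡ 13/32. 32⁻¹ ≡ 39 (mod 43) since 32·39 = 1248 ≡ 1, so λ ≡ 13·39 ≡ 34.
  x = λ² - 37 - 37 = 1156 - 74 ≡ 7; y = λ·(37 - 7) - 16 ≡ 15. → (7, 15)
2H = (7, 15).
Finally 3G + 2H:
(27, 32) + (7, 15). λ = (15 - 32)/(7 - 27) ≡ 26/23 mod 43. 23⁻¹ ≡ 15 (mod 43) since 23·15 = 345 ≡ 1, so λ ≡ 3.
  x = λ² - 27 - 7 = 9 - 34 ≡ 18; y = λ·(27 - 18) - 32 ≡ 38. → (18, 38)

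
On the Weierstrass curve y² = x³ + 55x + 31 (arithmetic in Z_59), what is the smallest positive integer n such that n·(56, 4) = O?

2P: tangent at (56, 4): λ = (3·56² + 55)/(2·4) ≡ 23/8. 8⁻¹ ≡ 37 (mod 59) since 8·37 = 296 ≡ 1, so λ ≡ 23·37 ≡ 25.
  x = λ² - 56 - 56 = 625 - 112 ≡ 41; y = λ·(56 - 41) - 4 ≡ 17. → (41, 17)
3P: (41, 17) + (56, 4). λ = (4 - 17)/(56 - 41) ≡ 46/15 mod 59. 15⁻¹ ≡ 4 (mod 59), so λ ≡ 7.
  x = λ² - 41 - 56 = 49 - 97 ≡ 11; y = λ·(41 - 11) - 17 ≡ 16. → (11, 16)
4P: (11, 16) + (56, 4). λ = (4 - 16)/(56 - 11) ≡ 47/45 mod 59. 45⁻¹ ≡ 21 (mod 59), so λ ≡ 43.
  x = λ² - 11 - 56 = 1849 - 67 ≡ 12; y = λ·(11 - 12) - 16 ≡ 0. → (12, 0)
5P: (12, 0) + (56, 4). λ = (4 - 0)/(56 - 12) ≡ 4/44 mod 59. 44⁻¹ ≡ 55 (mod 59), so λ ≡ 43.
  x = λ² - 12 - 56 = 1849 - 68 ≡ 11; y = λ·(12 - 11) - 0 ≡ 43. → (11, 43)
6P: (11, 43) + (56, 4). λ = (4 - 43)/(56 - 11) ≡ 20/45 mod 59. 45⁻¹ ≡ 21 (mod 59), so λ ≡ 7.
  x = λ² - 11 - 56 = 49 - 67 ≡ 41; y = λ·(11 - 41) - 43 ≡ 42. → (41, 42)
7P: (41, 42) + (56, 4). λ = (4 - 42)/(56 - 41) ≡ 21/15 mod 59. 15⁻¹ ≡ 4 (mod 59), so λ ≡ 25.
  x = λ² - 41 - 56 = 625 - 97 ≡ 56; y = λ·(41 - 56) - 42 ≡ 55. → (56, 55)
8P: (56, 55) + (56, 4): same x and y₁ ≡ -y₂, so the sum is O.
8P = O, so the order is 8.

8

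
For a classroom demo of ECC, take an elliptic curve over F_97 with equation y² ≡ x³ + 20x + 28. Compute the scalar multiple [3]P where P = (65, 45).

(68, 52)

Repeated addition: build up to 3P.
2P: tangent at (65, 45): λ = (3·65² + 20)/(2·45) ≡ 85/90. 90⁻¹ ≡ 83 (mod 97), so λ ≡ 85·83 ≡ 71.
  x = λ² - 65 - 65 = 5041 - 130 ≡ 61; y = λ·(65 - 61) - 45 ≡ 45. → (61, 45)
3P: (61, 45) + (65, 45). λ = (45 - 45)/(65 - 61) ≡ 0/4 mod 97. 4⁻¹ ≡ 73 (mod 97) since 4·73 = 292 ≡ 1, so λ ≡ 0.
  x = λ² - 61 - 65 = 0 - 126 ≡ 68; y = λ·(61 - 68) - 45 ≡ 52. → (68, 52)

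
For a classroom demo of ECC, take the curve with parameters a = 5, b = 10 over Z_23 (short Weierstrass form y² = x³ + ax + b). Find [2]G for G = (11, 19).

(1, 4)

tangent at (11, 19): λ = (3·11² + 5)/(2·19) ≡ 0/15. 15⁻¹ ≡ 20 (mod 23) since 15·20 = 300 ≡ 1, so λ ≡ 0·20 ≡ 0.
  x = λ² - 11 - 11 = 0 - 22 ≡ 1; y = λ·(11 - 1) - 19 ≡ 4. → (1, 4)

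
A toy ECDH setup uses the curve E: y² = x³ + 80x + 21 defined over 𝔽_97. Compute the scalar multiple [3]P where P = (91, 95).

(95, 12)

Repeated addition: build up to 3P.
2P: tangent at (91, 95): λ = (3·91² + 80)/(2·95) ≡ 91/93. 93⁻¹ ≡ 24 (mod 97), so λ ≡ 91·24 ≡ 50.
  x = λ² - 91 - 91 = 2500 - 182 ≡ 87; y = λ·(91 - 87) - 95 ≡ 8. → (87, 8)
3P: (87, 8) + (91, 95). λ = (95 - 8)/(91 - 87) ≡ 87/4 mod 97. 4⁻¹ ≡ 73 (mod 97), so λ ≡ 46.
  x = λ² - 87 - 91 = 2116 - 178 ≡ 95; y = λ·(87 - 95) - 8 ≡ 12. → (95, 12)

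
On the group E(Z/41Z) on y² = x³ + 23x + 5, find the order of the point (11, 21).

2P: tangent at (11, 21): λ = (3·11² + 23)/(2·21) ≡ 17/1. 1⁻¹ ≡ 1 (mod 41) since 1·1 = 1 ≡ 1, so λ ≡ 17·1 ≡ 17.
  x = λ² - 11 - 11 = 289 - 22 ≡ 21; y = λ·(11 - 21) - 21 ≡ 14. → (21, 14)
3P: (21, 14) + (11, 21). λ = (21 - 14)/(11 - 21) ≡ 7/31 mod 41. 31⁻¹ ≡ 4 (mod 41) since 31·4 = 124 ≡ 1, so λ ≡ 28.
  x = λ² - 21 - 11 = 784 - 32 ≡ 14; y = λ·(21 - 14) - 14 ≡ 18. → (14, 18)
4P: (14, 18) + (11, 21). λ = (21 - 18)/(11 - 14) ≡ 3/38 mod 41. 38⁻¹ ≡ 27 (mod 41), so λ ≡ 40.
  x = λ² - 14 - 11 = 1600 - 25 ≡ 17; y = λ·(14 - 17) - 18 ≡ 26. → (17, 26)
5P: (17, 26) + (11, 21). λ = (21 - 26)/(11 - 17) ≡ 36/35 mod 41. 35⁻¹ ≡ 34 (mod 41) since 35·34 = 1190 ≡ 1, so λ ≡ 35.
  x = λ² - 17 - 11 = 1225 - 28 ≡ 8; y = λ·(17 - 8) - 26 ≡ 2. → (8, 2)
6P: (8, 2) + (11, 21). λ = (21 - 2)/(11 - 8) ≡ 19/3 mod 41. 3⁻¹ ≡ 14 (mod 41), so λ ≡ 20.
  x = λ² - 8 - 11 = 400 - 19 ≡ 12; y = λ·(8 - 12) - 2 ≡ 0. → (12, 0)
7P: (12, 0) + (11, 21). λ = (21 - 0)/(11 - 12) ≡ 21/40 mod 41. 40⁻¹ ≡ 40 (mod 41), so λ ≡ 20.
  x = λ² - 12 - 11 = 400 - 23 ≡ 8; y = λ·(12 - 8) - 0 ≡ 39. → (8, 39)
8P: (8, 39) + (11, 21). λ = (21 - 39)/(11 - 8) ≡ 23/3 mod 41. 3⁻¹ ≡ 14 (mod 41), so λ ≡ 35.
  x = λ² - 8 - 11 = 1225 - 19 ≡ 17; y = λ·(8 - 17) - 39 ≡ 15. → (17, 15)
9P: (17, 15) + (11, 21). λ = (21 - 15)/(11 - 17) ≡ 6/35 mod 41. 35⁻¹ ≡ 34 (mod 41), so λ ≡ 40.
  x = λ² - 17 - 11 = 1600 - 28 ≡ 14; y = λ·(17 - 14) - 15 ≡ 23. → (14, 23)
10P: (14, 23) + (11, 21). λ = (21 - 23)/(11 - 14) ≡ 39/38 mod 41. 38⁻¹ ≡ 27 (mod 41), so λ ≡ 28.
  x = λ² - 14 - 11 = 784 - 25 ≡ 21; y = λ·(14 - 21) - 23 ≡ 27. → (21, 27)
11P: (21, 27) + (11, 21). λ = (21 - 27)/(11 - 21) ≡ 35/31 mod 41. 31⁻¹ ≡ 4 (mod 41), so λ ≡ 17.
  x = λ² - 21 - 11 = 289 - 32 ≡ 11; y = λ·(21 - 11) - 27 ≡ 20. → (11, 20)
12P: (11, 20) + (11, 21): same x and y₁ ≡ -y₂, so the sum is O.
12P = O, so the order is 12.

12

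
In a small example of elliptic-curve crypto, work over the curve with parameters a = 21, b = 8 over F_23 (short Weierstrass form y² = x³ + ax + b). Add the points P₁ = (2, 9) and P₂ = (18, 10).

(11, 12)

(2, 9) + (18, 10). λ = (10 - 9)/(18 - 2) ≡ 1/16 mod 23. 16⁻¹ ≡ 13 (mod 23), so λ ≡ 13.
  x = λ² - 2 - 18 = 169 - 20 ≡ 11; y = λ·(2 - 11) - 9 ≡ 12. → (11, 12)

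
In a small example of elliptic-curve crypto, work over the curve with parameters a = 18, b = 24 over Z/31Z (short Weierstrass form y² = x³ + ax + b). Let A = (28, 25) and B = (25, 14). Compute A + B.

(28, 25) + (25, 14). λ = (14 - 25)/(25 - 28) ≡ 20/28 mod 31. 28⁻¹ ≡ 10 (mod 31) since 28·10 = 280 ≡ 1, so λ ≡ 14.
  x = λ² - 28 - 25 = 196 - 53 ≡ 19; y = λ·(28 - 19) - 25 ≡ 8. → (19, 8)

(19, 8)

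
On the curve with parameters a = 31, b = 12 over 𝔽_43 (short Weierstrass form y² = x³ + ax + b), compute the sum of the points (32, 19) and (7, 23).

(29, 39)

(32, 19) + (7, 23). λ = (23 - 19)/(7 - 32) ≡ 4/18 mod 43. 18⁻¹ ≡ 12 (mod 43), so λ ≡ 5.
  x = λ² - 32 - 7 = 25 - 39 ≡ 29; y = λ·(32 - 29) - 19 ≡ 39. → (29, 39)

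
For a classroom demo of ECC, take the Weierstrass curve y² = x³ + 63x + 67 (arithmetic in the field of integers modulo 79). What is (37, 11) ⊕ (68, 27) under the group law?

(37, 11) + (68, 27). λ = (27 - 11)/(68 - 37) ≡ 16/31 mod 79. 31⁻¹ ≡ 51 (mod 79), so λ ≡ 26.
  x = λ² - 37 - 68 = 676 - 105 ≡ 18; y = λ·(37 - 18) - 11 ≡ 9. → (18, 9)

(18, 9)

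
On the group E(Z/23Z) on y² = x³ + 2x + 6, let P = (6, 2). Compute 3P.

(5, 16)

Repeated addition: build up to 3P.
2P: tangent at (6, 2): λ = (3·6² + 2)/(2·2) ≡ 18/4. 4⁻¹ ≡ 6 (mod 23) since 4·6 = 24 ≡ 1, so λ ≡ 18·6 ≡ 16.
  x = λ² - 6 - 6 = 256 - 12 ≡ 14; y = λ·(6 - 14) - 2 ≡ 8. → (14, 8)
3P: (14, 8) + (6, 2). λ = (2 - 8)/(6 - 14) ≡ 17/15 mod 23. 15⁻¹ ≡ 20 (mod 23), so λ ≡ 18.
  x = λ² - 14 - 6 = 324 - 20 ≡ 5; y = λ·(14 - 5) - 8 ≡ 16. → (5, 16)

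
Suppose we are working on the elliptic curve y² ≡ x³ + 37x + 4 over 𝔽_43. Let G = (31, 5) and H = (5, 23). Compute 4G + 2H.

(23, 37)

First 4G:
Double-and-add on 4 = (100)₂. Start with G = (31, 5) for the leading 1-bit.
double: tangent at (31, 5): λ = (3·31² + 37)/(2·5) ≡ 39/10. 10⁻¹ ≡ 13 (mod 43) since 10·13 = 130 ≡ 1, so λ ≡ 39·13 ≡ 34.
  x = λ² - 31 - 31 = 1156 - 62 ≡ 19; y = λ·(31 - 19) - 5 ≡ 16. → (19, 16)
double: tangent at (19, 16): λ = (3·19² + 37)/(2·16) ≡ 2/32. 32⁻¹ ≡ 39 (mod 43), so λ ≡ 2·39 ≡ 35.
  x = λ² - 19 - 19 = 1225 - 38 ≡ 26; y = λ·(19 - 26) - 16 ≡ 40. → (26, 40)
4G = (26, 40).
Next 2H:
Repeated addition: build up to 2H.
2H: tangent at (5, 23): λ = (3·5² + 37)/(2·23) ≡ 26/3. 3⁻¹ ≡ 29 (mod 43) since 3·29 = 87 ≡ 1, so λ ≡ 26·29 ≡ 23.
  x = λ² - 5 - 5 = 529 - 10 ≡ 3; y = λ·(5 - 3) - 23 ≡ 23. → (3, 23)
2H = (3, 23).
Finally 4G + 2H:
(26, 40) + (3, 23). λ = (23 - 40)/(3 - 26) ≡ 26/20 mod 43. 20⁻¹ ≡ 28 (mod 43), so λ ≡ 40.
  x = λ² - 26 - 3 = 1600 - 29 ≡ 23; y = λ·(26 - 23) - 40 ≡ 37. → (23, 37)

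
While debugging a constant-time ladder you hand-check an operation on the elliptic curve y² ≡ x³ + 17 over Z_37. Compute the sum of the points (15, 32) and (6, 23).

(17, 3)

(15, 32) + (6, 23). λ = (23 - 32)/(6 - 15) ≡ 28/28 mod 37. 28⁻¹ ≡ 4 (mod 37), so λ ≡ 1.
  x = λ² - 15 - 6 = 1 - 21 ≡ 17; y = λ·(15 - 17) - 32 ≡ 3. → (17, 3)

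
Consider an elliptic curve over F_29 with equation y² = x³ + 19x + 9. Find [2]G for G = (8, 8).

(6, 22)

tangent at (8, 8): λ = (3·8² + 19)/(2·8) ≡ 8/16. 16⁻¹ ≡ 20 (mod 29), so λ ≡ 8·20 ≡ 15.
  x = λ² - 8 - 8 = 225 - 16 ≡ 6; y = λ·(8 - 6) - 8 ≡ 22. → (6, 22)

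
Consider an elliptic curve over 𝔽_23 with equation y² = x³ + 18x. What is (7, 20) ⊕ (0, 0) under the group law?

(19, 18)

(7, 20) + (0, 0). λ = (0 - 20)/(0 - 7) ≡ 3/16 mod 23. 16⁻¹ ≡ 13 (mod 23), so λ ≡ 16.
  x = λ² - 7 - 0 = 256 - 7 ≡ 19; y = λ·(7 - 19) - 20 ≡ 18. → (19, 18)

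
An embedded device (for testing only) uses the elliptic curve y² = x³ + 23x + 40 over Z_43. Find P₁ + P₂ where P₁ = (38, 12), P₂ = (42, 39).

(38, 12) + (42, 39). λ = (39 - 12)/(42 - 38) ≡ 27/4 mod 43. 4⁻¹ ≡ 11 (mod 43), so λ ≡ 39.
  x = λ² - 38 - 42 = 1521 - 80 ≡ 22; y = λ·(38 - 22) - 12 ≡ 10. → (22, 10)

(22, 10)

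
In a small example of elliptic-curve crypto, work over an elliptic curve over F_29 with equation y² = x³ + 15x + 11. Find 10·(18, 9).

(7, 13)

Write Q = (18, 9).
Repeated addition: build up to 10Q.
2Q: tangent at (18, 9): λ = (3·18² + 15)/(2·9) ≡ 1/18. 18⁻¹ ≡ 21 (mod 29), so λ ≡ 1·21 ≡ 21.
  x = λ² - 18 - 18 = 441 - 36 ≡ 28; y = λ·(18 - 28) - 9 ≡ 13. → (28, 13)
3Q: (28, 13) + (18, 9). λ = (9 - 13)/(18 - 28) ≡ 25/19 mod 29. 19⁻¹ ≡ 26 (mod 29), so λ ≡ 12.
  x = λ² - 28 - 18 = 144 - 46 ≡ 11; y = λ·(28 - 11) - 13 ≡ 17. → (11, 17)
4Q: (11, 17) + (18, 9). λ = (9 - 17)/(18 - 11) ≡ 21/7 mod 29. 7⁻¹ ≡ 25 (mod 29) since 7·25 = 175 ≡ 1, so λ ≡ 3.
  x = λ² - 11 - 18 = 9 - 29 ≡ 9; y = λ·(11 - 9) - 17 ≡ 18. → (9, 18)
5Q: (9, 18) + (18, 9). λ = (9 - 18)/(18 - 9) ≡ 20/9 mod 29. 9⁻¹ ≡ 13 (mod 29), so λ ≡ 28.
  x = λ² - 9 - 18 = 784 - 27 ≡ 3; y = λ·(9 - 3) - 18 ≡ 5. → (3, 5)
6Q: (3, 5) + (18, 9). λ = (9 - 5)/(18 - 3) ≡ 4/15 mod 29. 15⁻¹ ≡ 2 (mod 29), so λ ≡ 8.
  x = λ² - 3 - 18 = 64 - 21 ≡ 14; y = λ·(3 - 14) - 5 ≡ 23. → (14, 23)
7Q: (14, 23) + (18, 9). λ = (9 - 23)/(18 - 14) ≡ 15/4 mod 29. 4⁻¹ ≡ 22 (mod 29) since 4·22 = 88 ≡ 1, so λ ≡ 11.
  x = λ² - 14 - 18 = 121 - 32 ≡ 2; y = λ·(14 - 2) - 23 ≡ 22. → (2, 22)
8Q: (2, 22) + (18, 9). λ = (9 - 22)/(18 - 2) ≡ 16/16 mod 29. 16⁻¹ ≡ 20 (mod 29), so λ ≡ 1.
  x = λ² - 2 - 18 = 1 - 20 ≡ 10; y = λ·(2 - 10) - 22 ≡ 28. → (10, 28)
9Q: (10, 28) + (18, 9). λ = (9 - 28)/(18 - 10) ≡ 10/8 mod 29. 8⁻¹ ≡ 11 (mod 29) since 8·11 = 88 ≡ 1, so λ ≡ 23.
  x = λ² - 10 - 18 = 529 - 28 ≡ 8; y = λ·(10 - 8) - 28 ≡ 18. → (8, 18)
10Q: (8, 18) + (18, 9). λ = (9 - 18)/(18 - 8) ≡ 20/10 mod 29. 10⁻¹ ≡ 3 (mod 29) since 10·3 = 30 ≡ 1, so λ ≡ 2.
  x = λ² - 8 - 18 = 4 - 26 ≡ 7; y = λ·(8 - 7) - 18 ≡ 13. → (7, 13)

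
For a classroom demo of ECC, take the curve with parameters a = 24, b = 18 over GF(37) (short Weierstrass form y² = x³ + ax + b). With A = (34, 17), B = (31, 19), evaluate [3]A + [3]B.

(27, 31)

First 3A:
Repeated addition: build up to 3A.
2A: tangent at (34, 17): λ = (3·34² + 24)/(2·17) ≡ 14/34. 34⁻¹ ≡ 12 (mod 37) since 34·12 = 408 ≡ 1, so λ ≡ 14·12 ≡ 20.
  x = λ² - 34 - 34 = 400 - 68 ≡ 36; y = λ·(34 - 36) - 17 ≡ 17. → (36, 17)
3A: (36, 17) + (34, 17). λ = (17 - 17)/(34 - 36) ≡ 0/35 mod 37. 35⁻¹ ≡ 18 (mod 37) since 35·18 = 630 ≡ 1, so λ ≡ 0.
  x = λ² - 36 - 34 = 0 - 70 ≡ 4; y = λ·(36 - 4) - 17 ≡ 20. → (4, 20)
3A = (4, 20).
Next 3B:
Repeated addition: build up to 3B.
2B: tangent at (31, 19): λ = (3·31² + 24)/(2·19) ≡ 21/1. 1⁻¹ ≡ 1 (mod 37) since 1·1 = 1 ≡ 1, so λ ≡ 21·1 ≡ 21.
  x = λ² - 31 - 31 = 441 - 62 ≡ 9; y = λ·(31 - 9) - 19 ≡ 36. → (9, 36)
3B: (9, 36) + (31, 19). λ = (19 - 36)/(31 - 9) ≡ 20/22 mod 37. 22⁻¹ ≡ 32 (mod 37) since 22·32 = 704 ≡ 1, so λ ≡ 11.
  x = λ² - 9 - 31 = 121 - 40 ≡ 7; y = λ·(9 - 7) - 36 ≡ 23. → (7, 23)
3B = (7, 23).
Finally 3A + 3B:
(4, 20) + (7, 23). λ = (23 - 20)/(7 - 4) ≡ 3/3 mod 37. 3⁻¹ ≡ 25 (mod 37) since 3·25 = 75 ≡ 1, so λ ≡ 1.
  x = λ² - 4 - 7 = 1 - 11 ≡ 27; y = λ·(4 - 27) - 20 ≡ 31. → (27, 31)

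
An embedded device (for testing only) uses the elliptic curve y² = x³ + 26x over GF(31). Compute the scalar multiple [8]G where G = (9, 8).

(25, 0)

Repeated addition: build up to 8G.
2G: tangent at (9, 8): λ = (3·9² + 26)/(2·8) ≡ 21/16. 16⁻¹ ≡ 2 (mod 31), so λ ≡ 21·2 ≡ 11.
  x = λ² - 9 - 9 = 121 - 18 ≡ 10; y = λ·(9 - 10) - 8 ≡ 12. → (10, 12)
3G: (10, 12) + (9, 8). λ = (8 - 12)/(9 - 10) ≡ 27/30 mod 31. 30⁻¹ ≡ 30 (mod 31), so λ ≡ 4.
  x = λ² - 10 - 9 = 16 - 19 ≡ 28; y = λ·(10 - 28) - 12 ≡ 9. → (28, 9)
4G: (28, 9) + (9, 8). λ = (8 - 9)/(9 - 28) ≡ 30/12 mod 31. 12⁻¹ ≡ 13 (mod 31), so λ ≡ 18.
  x = λ² - 28 - 9 = 324 - 37 ≡ 8; y = λ·(28 - 8) - 9 ≡ 10. → (8, 10)
5G: (8, 10) + (9, 8). λ = (8 - 10)/(9 - 8) ≡ 29/1 mod 31. 1⁻¹ ≡ 1 (mod 31), so λ ≡ 29.
  x = λ² - 8 - 9 = 841 - 17 ≡ 18; y = λ·(8 - 18) - 10 ≡ 10. → (18, 10)
6G: (18, 10) + (9, 8). λ = (8 - 10)/(9 - 18) ≡ 29/22 mod 31. 22⁻¹ ≡ 24 (mod 31), so λ ≡ 14.
  x = λ² - 18 - 9 = 196 - 27 ≡ 14; y = λ·(18 - 14) - 10 ≡ 15. → (14, 15)
7G: (14, 15) + (9, 8). λ = (8 - 15)/(9 - 14) ≡ 24/26 mod 31. 26⁻¹ ≡ 6 (mod 31), so λ ≡ 20.
  x = λ² - 14 - 9 = 400 - 23 ≡ 5; y = λ·(14 - 5) - 15 ≡ 10. → (5, 10)
8G: (5, 10) + (9, 8). λ = (8 - 10)/(9 - 5) ≡ 29/4 mod 31. 4⁻¹ ≡ 8 (mod 31) since 4·8 = 32 ≡ 1, so λ ≡ 15.
  x = λ² - 5 - 9 = 225 - 14 ≡ 25; y = λ·(5 - 25) - 10 ≡ 0. → (25, 0)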